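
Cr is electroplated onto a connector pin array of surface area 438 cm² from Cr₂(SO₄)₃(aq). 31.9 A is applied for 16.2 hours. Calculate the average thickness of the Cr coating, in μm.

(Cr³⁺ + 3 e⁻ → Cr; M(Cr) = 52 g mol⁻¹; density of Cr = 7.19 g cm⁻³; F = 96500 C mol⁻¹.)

Q = I·t = 31.90 × 58320 = 1860000 C; n(e⁻) = 19.28 mol.
n(Cr) = n(e⁻)/3 = 6.426 mol, so m = 6.426 × 52 = 334.2 g.
Volume = m/ρ = 334.2 / 7.19 = 46.48 cm³.
Thickness = V/A = 46.48 / 438 = 0.106 cm = 1060 μm.

1060 μm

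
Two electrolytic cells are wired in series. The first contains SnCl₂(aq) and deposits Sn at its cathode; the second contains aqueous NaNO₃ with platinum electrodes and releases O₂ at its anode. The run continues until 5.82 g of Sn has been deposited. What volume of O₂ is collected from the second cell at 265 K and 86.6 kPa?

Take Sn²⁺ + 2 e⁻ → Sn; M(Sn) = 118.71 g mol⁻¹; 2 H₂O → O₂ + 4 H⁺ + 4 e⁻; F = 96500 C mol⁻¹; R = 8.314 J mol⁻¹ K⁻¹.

n(Sn) = 5.82 / 118.71 = 0.04903 mol, so n(e⁻) = 2 × 0.04903 = 0.09805 mol.
The cells are in series, so the same 0.09805 mol of electrons passes through the second cell.
2 H₂O → O₂ + 4 H⁺ + 4 e⁻ — 4 mol e⁻ per mol O₂, so n(O₂) = 0.09805/4 = 0.02451 mol.
V = nRT/P = (0.02451 × 8.314 × 265) / (86.6 × 10³) = 6.24 × 10⁻⁴ m³ = 0.624 L.

0.624 L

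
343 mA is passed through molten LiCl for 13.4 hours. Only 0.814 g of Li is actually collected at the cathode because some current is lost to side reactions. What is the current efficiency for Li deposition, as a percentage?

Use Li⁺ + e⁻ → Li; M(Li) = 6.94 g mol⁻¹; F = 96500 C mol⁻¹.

68.4 %

Q = I·t = 0.3430 × 48240 = 16550 C; n(e⁻) = 16550/96500 = 0.1715 mol.
Theoretical n(Li) = n(e⁻)/1 = 0.1715 mol, i.e. m_theo = 0.1715 × 6.94 = 1.190 g.
Efficiency = m_actual / m_theo = 0.814 / 1.190 = 68.4 %.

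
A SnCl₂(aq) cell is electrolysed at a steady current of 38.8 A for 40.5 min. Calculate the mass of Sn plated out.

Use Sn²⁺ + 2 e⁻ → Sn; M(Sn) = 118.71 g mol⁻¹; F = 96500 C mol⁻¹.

58.0 g

Q = I·t = 38.80 A × 2430.0 s = 94280 C.
n(e⁻) = Q/F = 94280 / 96500 = 0.9770 mol.
Sn²⁺ + 2 e⁻ → Sn, so n(Sn) = n(e⁻)/2 = 0.4885 mol.
m = n·M = 0.4885 × 118.71 = 58.0 g.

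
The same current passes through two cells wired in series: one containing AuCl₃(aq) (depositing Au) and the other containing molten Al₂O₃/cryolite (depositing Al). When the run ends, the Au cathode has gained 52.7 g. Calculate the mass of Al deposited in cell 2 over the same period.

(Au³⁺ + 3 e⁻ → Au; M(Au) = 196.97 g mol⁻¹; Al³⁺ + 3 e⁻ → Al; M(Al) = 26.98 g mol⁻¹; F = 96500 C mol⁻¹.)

n(Au) = 52.7 / 196.97 = 0.2676 mol.
Since Au³⁺ + 3 e⁻ → Au, n(e⁻) passed = 3 × 0.2676 = 0.8027 mol.
Cells in series carry the same charge, so the same 0.8027 mol of electrons passes through cell 2.
Al³⁺ + 3 e⁻ → Al, so n(Al) = 0.8027 / 3 = 0.2676 mol.
m(Al) = 0.2676 × 26.98 = 7.22 g.

7.22 g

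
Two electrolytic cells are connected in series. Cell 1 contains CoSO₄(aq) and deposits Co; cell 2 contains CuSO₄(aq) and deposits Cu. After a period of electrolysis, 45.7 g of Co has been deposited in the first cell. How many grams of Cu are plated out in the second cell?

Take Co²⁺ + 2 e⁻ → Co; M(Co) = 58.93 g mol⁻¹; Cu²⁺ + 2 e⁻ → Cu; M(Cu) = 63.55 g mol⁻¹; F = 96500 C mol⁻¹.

49.3 g

n(Co) = 45.7 / 58.93 = 0.7755 mol.
Since Co²⁺ + 2 e⁻ → Co, n(e⁻) passed = 2 × 0.7755 = 1.551 mol.
Cells in series carry the same charge, so the same 1.551 mol of electrons passes through cell 2.
Cu²⁺ + 2 e⁻ → Cu, so n(Cu) = 1.551 / 2 = 0.7755 mol.
m(Cu) = 0.7755 × 63.55 = 49.3 g.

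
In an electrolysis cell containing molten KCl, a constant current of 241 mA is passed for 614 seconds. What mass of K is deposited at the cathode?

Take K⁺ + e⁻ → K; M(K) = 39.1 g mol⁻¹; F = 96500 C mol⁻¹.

Q = I·t = 0.2410 A × 614.00 s = 148.0 C.
n(e⁻) = Q/F = 148.0 / 96500 = 0.001533 mol.
K⁺ + e⁻ → K, so n(K) = n(e⁻)/1 = 0.001533 mol.
m = n·M = 0.001533 × 39.1 = 0.0600 g.

0.0600 g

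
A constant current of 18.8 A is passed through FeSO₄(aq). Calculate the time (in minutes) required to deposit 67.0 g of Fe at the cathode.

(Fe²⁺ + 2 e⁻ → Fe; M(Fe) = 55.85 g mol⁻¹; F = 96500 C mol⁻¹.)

205 min

n(Fe) = m/M = 67.0 / 55.85 = 1.200 mol.
Each Fe atom requires 2 electrons, so n(e⁻) = 2 × 1.200 = 2.399 mol.
Q = n(e⁻)·F = 2.399 × 96500 = 231500 C.
t = Q/I = 231500 / 18.80 A = 12320 s = 205 min.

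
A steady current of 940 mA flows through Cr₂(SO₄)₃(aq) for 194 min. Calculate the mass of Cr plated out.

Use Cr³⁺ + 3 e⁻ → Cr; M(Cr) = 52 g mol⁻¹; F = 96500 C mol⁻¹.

Q = I·t = 0.9400 A × 11640 s = 10940 C.
n(e⁻) = Q/F = 10940 / 96500 = 0.1134 mol.
Cr³⁺ + 3 e⁻ → Cr, so n(Cr) = n(e⁻)/3 = 0.03779 mol.
m = n·M = 0.03779 × 52 = 1.97 g.

1.97 g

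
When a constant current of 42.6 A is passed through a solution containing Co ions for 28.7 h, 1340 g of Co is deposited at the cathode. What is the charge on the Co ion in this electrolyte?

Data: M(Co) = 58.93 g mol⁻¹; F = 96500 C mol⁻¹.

Q = I·t = 42.60 A × 103320 s = 4401000 C, so n(e⁻) = 4401000/96500 = 45.61 mol.
n(Co) deposited = 1340 / 58.93 = 22.74 mol.
Electrons per atom = n(e⁻)/n(Co) = 45.61 / 22.74 = 2.01 ≈ 2, so the ion is Co²⁺.

+2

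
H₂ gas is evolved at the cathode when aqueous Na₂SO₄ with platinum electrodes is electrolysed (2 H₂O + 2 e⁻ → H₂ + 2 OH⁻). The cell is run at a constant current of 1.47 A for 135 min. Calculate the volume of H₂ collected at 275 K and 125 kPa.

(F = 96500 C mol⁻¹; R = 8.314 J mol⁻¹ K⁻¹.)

1.13 L

Q = I·t = 1.470 A × 8100.0 s = 11910 C.
n(e⁻) = Q/F = 11910 / 96500 = 0.1234 mol.
2 electrons are transferred per H₂ molecule, so n(H₂) = 0.1234 / 2 = 0.06169 mol.
V = nRT/P = (0.06169 × 8.314 × 275) / (125 × 10³ Pa) = 0.00113 m³ = 1.13 L.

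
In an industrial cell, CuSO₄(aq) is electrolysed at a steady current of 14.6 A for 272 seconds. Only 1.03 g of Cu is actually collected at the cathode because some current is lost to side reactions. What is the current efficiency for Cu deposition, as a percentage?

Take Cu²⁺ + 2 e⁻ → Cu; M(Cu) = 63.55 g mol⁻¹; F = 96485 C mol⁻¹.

Q = I·t = 14.60 × 272.00 = 3971 C; n(e⁻) = 3971/96485 = 0.04116 mol.
Theoretical n(Cu) = n(e⁻)/2 = 0.02058 mol, i.e. m_theo = 0.02058 × 63.55 = 1.308 g.
Efficiency = m_actual / m_theo = 1.03 / 1.308 = 78.8 %.

78.8 %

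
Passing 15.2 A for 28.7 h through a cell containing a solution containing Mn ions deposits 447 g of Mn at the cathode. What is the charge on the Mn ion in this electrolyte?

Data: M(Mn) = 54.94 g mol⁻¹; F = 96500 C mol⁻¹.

+2

Q = I·t = 15.20 A × 103320 s = 1570000 C, so n(e⁻) = 1570000/96500 = 16.27 mol.
n(Mn) deposited = 447 / 54.94 = 8.136 mol.
Electrons per atom = n(e⁻)/n(Mn) = 16.27 / 8.136 = 2.00 ≈ 2, so the ion is Mn²⁺.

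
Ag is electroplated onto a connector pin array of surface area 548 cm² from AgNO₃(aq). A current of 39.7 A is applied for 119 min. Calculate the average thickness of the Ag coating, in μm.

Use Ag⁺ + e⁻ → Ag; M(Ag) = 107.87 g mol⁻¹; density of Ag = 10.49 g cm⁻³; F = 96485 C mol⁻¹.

Q = I·t = 39.70 × 7140.0 = 283500 C; n(e⁻) = 2.938 mol.
n(Ag) = n(e⁻)/1 = 2.938 mol, so m = 2.938 × 107.87 = 316.9 g.
Volume = m/ρ = 316.9 / 10.49 = 30.21 cm³.
Thickness = V/A = 30.21 / 548 = 0.0551 cm = 551 μm.

551 μm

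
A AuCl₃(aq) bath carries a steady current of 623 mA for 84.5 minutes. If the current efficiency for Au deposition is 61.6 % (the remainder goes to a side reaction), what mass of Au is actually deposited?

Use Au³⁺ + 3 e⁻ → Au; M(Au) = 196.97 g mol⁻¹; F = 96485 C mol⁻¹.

1.32 g

Q = I·t = 0.6230 × 5070.0 = 3159 C.
n(e⁻) = 3159/96485 = 0.03274 mol; theoretically n(Au) = 0.03274/3 = 0.01091 mol, m_theo = 2.149 g.
At 61.6 % efficiency, m_actual = 0.616 × 2.149 = 1.32 g.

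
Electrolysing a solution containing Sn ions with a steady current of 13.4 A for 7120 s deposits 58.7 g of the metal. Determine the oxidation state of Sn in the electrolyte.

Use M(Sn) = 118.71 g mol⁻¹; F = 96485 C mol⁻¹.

Q = I·t = 13.40 A × 7120.0 s = 95410 C, so n(e⁻) = 95410/96485 = 0.9888 mol.
n(Sn) deposited = 58.7 / 118.71 = 0.4945 mol.
Electrons per atom = n(e⁻)/n(Sn) = 0.9888 / 0.4945 = 2.00 ≈ 2, so the ion is Sn²⁺.

+2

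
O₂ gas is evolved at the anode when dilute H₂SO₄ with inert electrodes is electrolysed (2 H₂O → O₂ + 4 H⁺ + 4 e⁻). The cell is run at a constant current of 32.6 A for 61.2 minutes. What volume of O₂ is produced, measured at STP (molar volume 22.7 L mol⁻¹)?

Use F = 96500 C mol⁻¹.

Q = I·t = 32.60 A × 3672.0 s = 119700 C.
n(e⁻) = Q/F = 119700 / 96500 = 1.240 mol.
4 electrons are transferred per O₂ molecule, so n(O₂) = 1.240 / 4 = 0.3101 mol.
V = n × V_m = 0.3101 × 22.7 = 7.04 L.

7.04 L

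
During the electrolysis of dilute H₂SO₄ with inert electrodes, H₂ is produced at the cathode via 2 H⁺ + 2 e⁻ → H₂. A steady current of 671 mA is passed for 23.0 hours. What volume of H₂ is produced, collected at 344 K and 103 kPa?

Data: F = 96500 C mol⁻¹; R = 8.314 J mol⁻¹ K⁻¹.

7.99 L

Q = I·t = 0.6710 A × 82800 s = 55560 C.
n(e⁻) = Q/F = 55560 / 96500 = 0.5757 mol.
2 electrons are transferred per H₂ molecule, so n(H₂) = 0.5757 / 2 = 0.2879 mol.
V = nRT/P = (0.2879 × 8.314 × 344) / (103 × 10³ Pa) = 0.00799 m³ = 7.99 L.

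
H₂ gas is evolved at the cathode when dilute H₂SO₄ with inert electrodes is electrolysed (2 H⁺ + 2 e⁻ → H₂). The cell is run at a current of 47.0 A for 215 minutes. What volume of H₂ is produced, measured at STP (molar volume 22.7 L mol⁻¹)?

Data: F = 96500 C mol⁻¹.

71.3 L

Q = I·t = 47.00 A × 12900 s = 606300 C.
n(e⁻) = Q/F = 606300 / 96500 = 6.283 mol.
2 electrons are transferred per H₂ molecule, so n(H₂) = 6.283 / 2 = 3.141 mol.
V = n × V_m = 3.141 × 22.7 = 71.3 L.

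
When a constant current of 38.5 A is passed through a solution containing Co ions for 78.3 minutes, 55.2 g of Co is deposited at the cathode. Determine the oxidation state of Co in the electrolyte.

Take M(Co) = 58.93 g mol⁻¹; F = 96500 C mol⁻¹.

Q = I·t = 38.50 A × 4698.0 s = 180900 C, so n(e⁻) = 180900/96500 = 1.874 mol.
n(Co) deposited = 55.2 / 58.93 = 0.9367 mol.
Electrons per atom = n(e⁻)/n(Co) = 1.874 / 0.9367 = 2.00 ≈ 2, so the ion is Co²⁺.

+2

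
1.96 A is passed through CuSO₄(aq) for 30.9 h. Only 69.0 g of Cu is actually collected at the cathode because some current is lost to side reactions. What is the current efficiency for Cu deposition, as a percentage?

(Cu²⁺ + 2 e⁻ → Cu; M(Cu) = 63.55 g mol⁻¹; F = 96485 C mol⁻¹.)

Q = I·t = 1.960 × 111240 = 218000 C; n(e⁻) = 218000/96485 = 2.260 mol.
Theoretical n(Cu) = n(e⁻)/2 = 1.130 mol, i.e. m_theo = 1.130 × 63.55 = 71.80 g.
Efficiency = m_actual / m_theo = 69.0 / 71.80 = 96.1 %.

96.1 %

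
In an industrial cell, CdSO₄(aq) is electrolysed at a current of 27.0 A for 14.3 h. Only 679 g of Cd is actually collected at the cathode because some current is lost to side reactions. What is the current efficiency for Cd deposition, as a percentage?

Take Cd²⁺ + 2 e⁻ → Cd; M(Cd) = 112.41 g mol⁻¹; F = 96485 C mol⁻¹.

83.9 %

Q = I·t = 27.00 × 51480 = 1390000 C; n(e⁻) = 1390000/96485 = 14.41 mol.
Theoretical n(Cd) = n(e⁻)/2 = 7.203 mol, i.e. m_theo = 7.203 × 112.41 = 809.7 g.
Efficiency = m_actual / m_theo = 679 / 809.7 = 83.9 %.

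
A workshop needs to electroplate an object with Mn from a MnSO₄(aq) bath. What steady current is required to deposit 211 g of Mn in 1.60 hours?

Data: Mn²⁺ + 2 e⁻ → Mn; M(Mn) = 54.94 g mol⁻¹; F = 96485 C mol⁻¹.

129 A

n(Mn) = 211 / 54.94 = 3.841 mol.
n(e⁻) = 2 × 3.841 = 7.681 mol.
Q = n(e⁻)·F = 7.681 × 96485 = 741100 C.
I = Q/t = 741100 / 5760.0 s = 129 A.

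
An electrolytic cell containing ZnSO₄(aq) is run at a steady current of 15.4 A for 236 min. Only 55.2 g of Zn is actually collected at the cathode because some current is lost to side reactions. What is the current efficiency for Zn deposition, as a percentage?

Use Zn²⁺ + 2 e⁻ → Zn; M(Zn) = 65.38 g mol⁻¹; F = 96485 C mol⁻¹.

74.7 %

Q = I·t = 15.40 × 14160 = 218100 C; n(e⁻) = 218100/96485 = 2.260 mol.
Theoretical n(Zn) = n(e⁻)/2 = 1.130 mol, i.e. m_theo = 1.130 × 65.38 = 73.88 g.
Efficiency = m_actual / m_theo = 55.2 / 73.88 = 74.7 %.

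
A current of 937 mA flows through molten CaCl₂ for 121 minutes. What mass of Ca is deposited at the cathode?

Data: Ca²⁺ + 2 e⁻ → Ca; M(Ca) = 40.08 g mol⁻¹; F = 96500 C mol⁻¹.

Q = I·t = 0.9370 A × 7260.0 s = 6803 C.
n(e⁻) = Q/F = 6803 / 96500 = 0.07049 mol.
Ca²⁺ + 2 e⁻ → Ca, so n(Ca) = n(e⁻)/2 = 0.03525 mol.
m = n·M = 0.03525 × 40.08 = 1.41 g.

1.41 g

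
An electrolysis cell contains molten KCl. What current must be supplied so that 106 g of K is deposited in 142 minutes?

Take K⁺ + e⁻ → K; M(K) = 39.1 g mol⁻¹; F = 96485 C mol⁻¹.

30.7 A

n(K) = 106 / 39.1 = 2.711 mol.
n(e⁻) = 1 × 2.711 = 2.711 mol.
Q = n(e⁻)·F = 2.711 × 96485 = 261600 C.
I = Q/t = 261600 / 8520.0 s = 30.7 A.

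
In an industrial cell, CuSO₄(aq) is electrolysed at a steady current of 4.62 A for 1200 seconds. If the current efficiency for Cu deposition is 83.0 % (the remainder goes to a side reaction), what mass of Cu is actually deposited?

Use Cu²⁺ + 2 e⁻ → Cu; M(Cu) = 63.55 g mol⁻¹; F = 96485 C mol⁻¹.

Q = I·t = 4.620 × 1200.0 = 5544 C.
n(e⁻) = 5544/96485 = 0.05746 mol; theoretically n(Cu) = 0.05746/2 = 0.02873 mol, m_theo = 1.826 g.
At 83.0 % efficiency, m_actual = 0.830 × 1.826 = 1.52 g.

1.52 g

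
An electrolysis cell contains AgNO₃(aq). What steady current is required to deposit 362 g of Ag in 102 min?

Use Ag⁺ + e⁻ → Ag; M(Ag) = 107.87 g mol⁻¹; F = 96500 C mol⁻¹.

52.9 A

n(Ag) = 362 / 107.87 = 3.356 mol.
n(e⁻) = 1 × 3.356 = 3.356 mol.
Q = n(e⁻)·F = 3.356 × 96500 = 323800 C.
I = Q/t = 323800 / 6120.0 s = 52.9 A.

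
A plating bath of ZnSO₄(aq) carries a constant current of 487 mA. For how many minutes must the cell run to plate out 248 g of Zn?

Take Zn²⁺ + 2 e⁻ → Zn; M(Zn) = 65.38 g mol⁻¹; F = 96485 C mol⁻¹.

25100 min

n(Zn) = m/M = 248 / 65.38 = 3.793 mol.
Each Zn atom requires 2 electrons, so n(e⁻) = 2 × 3.793 = 7.586 mol.
Q = n(e⁻)·F = 7.586 × 96485 = 732000 C.
t = Q/I = 732000 / 0.4870 A = 1503000 s = 25100 min.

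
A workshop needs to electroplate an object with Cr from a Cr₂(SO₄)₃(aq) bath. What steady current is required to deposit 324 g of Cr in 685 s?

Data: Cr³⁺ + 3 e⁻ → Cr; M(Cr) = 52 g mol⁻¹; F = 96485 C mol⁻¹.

2630 A

n(Cr) = 324 / 52 = 6.231 mol.
n(e⁻) = 3 × 6.231 = 18.69 mol.
Q = n(e⁻)·F = 18.69 × 96485 = 1804000 C.
I = Q/t = 1804000 / 685.00 s = 2630 A.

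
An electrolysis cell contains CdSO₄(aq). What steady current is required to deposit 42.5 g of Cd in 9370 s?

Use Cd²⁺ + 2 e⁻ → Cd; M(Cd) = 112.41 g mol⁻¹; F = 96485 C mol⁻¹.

n(Cd) = 42.5 / 112.41 = 0.3781 mol.
n(e⁻) = 2 × 0.3781 = 0.7562 mol.
Q = n(e⁻)·F = 0.7562 × 96485 = 72960 C.
I = Q/t = 72960 / 9370.0 s = 7.79 A.

7.79 A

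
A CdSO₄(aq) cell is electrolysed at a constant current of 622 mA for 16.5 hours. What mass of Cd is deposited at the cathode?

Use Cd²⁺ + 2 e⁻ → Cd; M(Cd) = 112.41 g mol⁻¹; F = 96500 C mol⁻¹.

21.5 g

Q = I·t = 0.6220 A × 59400 s = 36950 C.
n(e⁻) = Q/F = 36950 / 96500 = 0.3829 mol.
Cd²⁺ + 2 e⁻ → Cd, so n(Cd) = n(e⁻)/2 = 0.1914 mol.
m = n·M = 0.1914 × 112.41 = 21.5 g.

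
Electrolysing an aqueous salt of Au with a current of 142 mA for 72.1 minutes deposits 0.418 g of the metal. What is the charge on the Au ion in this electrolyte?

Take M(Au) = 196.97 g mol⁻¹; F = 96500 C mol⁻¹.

Q = I·t = 0.1420 A × 4326.0 s = 614.3 C, so n(e⁻) = 614.3/96500 = 0.006366 mol.
n(Au) deposited = 0.418 / 196.97 = 0.002122 mol.
Electrons per atom = n(e⁻)/n(Au) = 0.006366 / 0.002122 = 3.00 ≈ 3, so the ion is Au³⁺.

+3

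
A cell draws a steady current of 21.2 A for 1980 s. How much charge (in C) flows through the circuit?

Q = I·t = 21.20 A × 1980.0 s = 42000 C.

42000 C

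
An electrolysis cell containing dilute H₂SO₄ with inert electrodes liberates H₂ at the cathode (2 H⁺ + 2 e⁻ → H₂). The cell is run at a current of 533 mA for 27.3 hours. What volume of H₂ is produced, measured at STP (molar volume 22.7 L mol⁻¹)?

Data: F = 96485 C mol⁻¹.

6.16 L

Q = I·t = 0.5330 A × 98280 s = 52380 C.
n(e⁻) = Q/F = 52380 / 96485 = 0.5429 mol.
2 electrons are transferred per H₂ molecule, so n(H₂) = 0.5429 / 2 = 0.2715 mol.
V = n × V_m = 0.2715 × 22.7 = 6.16 L.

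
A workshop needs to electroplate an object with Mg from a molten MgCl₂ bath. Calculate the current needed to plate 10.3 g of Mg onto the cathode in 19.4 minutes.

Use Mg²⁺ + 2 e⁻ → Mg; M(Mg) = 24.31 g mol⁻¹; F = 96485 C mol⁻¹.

n(Mg) = 10.3 / 24.31 = 0.4237 mol.
n(e⁻) = 2 × 0.4237 = 0.8474 mol.
Q = n(e⁻)·F = 0.8474 × 96485 = 81760 C.
I = Q/t = 81760 / 1164.0 s = 70.2 A.

70.2 A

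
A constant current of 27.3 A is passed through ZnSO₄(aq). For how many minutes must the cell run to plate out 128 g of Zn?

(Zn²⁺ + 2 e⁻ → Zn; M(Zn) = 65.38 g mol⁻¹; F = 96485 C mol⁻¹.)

n(Zn) = m/M = 128 / 65.38 = 1.958 mol.
Each Zn atom requires 2 electrons, so n(e⁻) = 2 × 1.958 = 3.916 mol.
Q = n(e⁻)·F = 3.916 × 96485 = 377800 C.
t = Q/I = 377800 / 27.30 A = 13840 s = 231 min.

231 min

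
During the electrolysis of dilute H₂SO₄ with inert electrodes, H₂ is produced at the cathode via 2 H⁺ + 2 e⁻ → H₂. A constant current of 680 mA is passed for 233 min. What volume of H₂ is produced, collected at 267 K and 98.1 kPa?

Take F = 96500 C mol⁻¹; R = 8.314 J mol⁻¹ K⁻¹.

1.11 L

Q = I·t = 0.6800 A × 13980 s = 9506 C.
n(e⁻) = Q/F = 9506 / 96500 = 0.09851 mol.
2 electrons are transferred per H₂ molecule, so n(H₂) = 0.09851 / 2 = 0.04926 mol.
V = nRT/P = (0.04926 × 8.314 × 267) / (98.1 × 10³ Pa) = 0.00111 m³ = 1.11 L.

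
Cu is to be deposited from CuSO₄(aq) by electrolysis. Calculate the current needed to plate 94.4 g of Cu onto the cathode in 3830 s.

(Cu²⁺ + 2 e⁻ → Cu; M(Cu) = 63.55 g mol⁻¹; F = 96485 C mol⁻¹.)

n(Cu) = 94.4 / 63.55 = 1.485 mol.
n(e⁻) = 2 × 1.485 = 2.971 mol.
Q = n(e⁻)·F = 2.971 × 96485 = 286600 C.
I = Q/t = 286600 / 3830.0 s = 74.8 A.

74.8 A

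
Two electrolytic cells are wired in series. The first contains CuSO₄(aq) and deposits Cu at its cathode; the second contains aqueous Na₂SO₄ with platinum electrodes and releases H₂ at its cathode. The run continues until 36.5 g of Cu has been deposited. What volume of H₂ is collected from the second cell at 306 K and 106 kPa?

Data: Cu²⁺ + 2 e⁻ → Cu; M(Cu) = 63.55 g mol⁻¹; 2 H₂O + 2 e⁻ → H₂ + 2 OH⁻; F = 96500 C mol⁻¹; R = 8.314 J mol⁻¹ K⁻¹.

n(Cu) = 36.5 / 63.55 = 0.5744 mol, so n(e⁻) = 2 × 0.5744 = 1.149 mol.
The cells are in series, so the same 1.149 mol of electrons passes through the second cell.
2 H₂O + 2 e⁻ → H₂ + 2 OH⁻ — 2 mol e⁻ per mol H₂, so n(H₂) = 1.149/2 = 0.5744 mol.
V = nRT/P = (0.5744 × 8.314 × 306) / (106 × 10³) = 0.0138 m³ = 13.8 L.

13.8 L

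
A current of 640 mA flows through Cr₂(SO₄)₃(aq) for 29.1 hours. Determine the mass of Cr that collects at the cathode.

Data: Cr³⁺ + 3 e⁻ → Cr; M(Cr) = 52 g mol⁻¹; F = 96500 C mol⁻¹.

Q = I·t = 0.6400 A × 104760 s = 67050 C.
n(e⁻) = Q/F = 67050 / 96500 = 0.6948 mol.
Cr³⁺ + 3 e⁻ → Cr, so n(Cr) = n(e⁻)/3 = 0.2316 mol.
m = n·M = 0.2316 × 52 = 12.0 g.

12.0 g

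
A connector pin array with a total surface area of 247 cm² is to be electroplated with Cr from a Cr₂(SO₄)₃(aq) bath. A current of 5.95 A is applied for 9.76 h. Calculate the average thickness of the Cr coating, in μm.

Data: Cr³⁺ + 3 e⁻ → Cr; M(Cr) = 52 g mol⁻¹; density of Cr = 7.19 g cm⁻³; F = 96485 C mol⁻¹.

Q = I·t = 5.950 × 35136 = 209100 C; n(e⁻) = 2.167 mol.
n(Cr) = n(e⁻)/3 = 0.7223 mol, so m = 0.7223 × 52 = 37.56 g.
Volume = m/ρ = 37.56 / 7.19 = 5.224 cm³.
Thickness = V/A = 5.224 / 247 = 0.0211 cm = 211 μm.

211 μm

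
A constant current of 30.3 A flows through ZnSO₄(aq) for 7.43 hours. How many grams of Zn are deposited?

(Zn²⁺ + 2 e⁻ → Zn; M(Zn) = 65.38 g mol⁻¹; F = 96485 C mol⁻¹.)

Q = I·t = 30.30 A × 26748 s = 810500 C.
n(e⁻) = Q/F = 810500 / 96485 = 8.400 mol.
Zn²⁺ + 2 e⁻ → Zn, so n(Zn) = n(e⁻)/2 = 4.200 mol.
m = n·M = 4.200 × 65.38 = 275 g.

275 g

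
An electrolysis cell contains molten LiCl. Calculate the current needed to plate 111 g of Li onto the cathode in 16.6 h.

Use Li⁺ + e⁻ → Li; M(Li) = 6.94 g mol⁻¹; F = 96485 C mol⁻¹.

25.8 A

n(Li) = 111 / 6.94 = 15.99 mol.
n(e⁻) = 1 × 15.99 = 15.99 mol.
Q = n(e⁻)·F = 15.99 × 96485 = 1543000 C.
I = Q/t = 1543000 / 59760 s = 25.8 A.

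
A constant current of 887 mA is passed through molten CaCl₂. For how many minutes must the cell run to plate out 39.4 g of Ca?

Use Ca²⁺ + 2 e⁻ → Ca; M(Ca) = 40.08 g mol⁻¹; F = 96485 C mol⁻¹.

n(Ca) = m/M = 39.4 / 40.08 = 0.9830 mol.
Each Ca atom requires 2 electrons, so n(e⁻) = 2 × 0.9830 = 1.966 mol.
Q = n(e⁻)·F = 1.966 × 96485 = 189700 C.
t = Q/I = 189700 / 0.8870 A = 213900 s = 3560 min.

3560 min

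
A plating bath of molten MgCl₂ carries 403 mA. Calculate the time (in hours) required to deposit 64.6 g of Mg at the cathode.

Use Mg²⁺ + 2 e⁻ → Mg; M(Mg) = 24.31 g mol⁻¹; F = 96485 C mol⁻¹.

n(Mg) = m/M = 64.6 / 24.31 = 2.657 mol.
Each Mg atom requires 2 electrons, so n(e⁻) = 2 × 2.657 = 5.315 mol.
Q = n(e⁻)·F = 5.315 × 96485 = 512800 C.
t = Q/I = 512800 / 0.4030 A = 1272000 s = 353 h.

353 h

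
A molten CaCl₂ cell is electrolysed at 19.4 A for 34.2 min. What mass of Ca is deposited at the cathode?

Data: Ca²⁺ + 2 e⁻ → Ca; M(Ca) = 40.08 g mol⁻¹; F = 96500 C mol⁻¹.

8.27 g

Q = I·t = 19.40 A × 2052.0 s = 39810 C.
n(e⁻) = Q/F = 39810 / 96500 = 0.4125 mol.
Ca²⁺ + 2 e⁻ → Ca, so n(Ca) = n(e⁻)/2 = 0.2063 mol.
m = n·M = 0.2063 × 40.08 = 8.27 g.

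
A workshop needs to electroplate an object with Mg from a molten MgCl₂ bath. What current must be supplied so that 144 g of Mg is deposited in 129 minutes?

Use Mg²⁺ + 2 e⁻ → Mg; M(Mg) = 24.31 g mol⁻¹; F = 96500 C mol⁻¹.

148 A

n(Mg) = 144 / 24.31 = 5.923 mol.
n(e⁻) = 2 × 5.923 = 11.85 mol.
Q = n(e⁻)·F = 11.85 × 96500 = 1143000 C.
I = Q/t = 1143000 / 7740.0 s = 148 A.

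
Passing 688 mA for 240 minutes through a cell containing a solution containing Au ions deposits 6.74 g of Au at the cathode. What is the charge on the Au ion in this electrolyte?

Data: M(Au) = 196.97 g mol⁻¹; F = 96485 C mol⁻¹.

+3

Q = I·t = 0.6880 A × 14400 s = 9907 C, so n(e⁻) = 9907/96485 = 0.1027 mol.
n(Au) deposited = 6.74 / 196.97 = 0.03422 mol.
Electrons per atom = n(e⁻)/n(Au) = 0.1027 / 0.03422 = 3.00 ≈ 3, so the ion is Au³⁺.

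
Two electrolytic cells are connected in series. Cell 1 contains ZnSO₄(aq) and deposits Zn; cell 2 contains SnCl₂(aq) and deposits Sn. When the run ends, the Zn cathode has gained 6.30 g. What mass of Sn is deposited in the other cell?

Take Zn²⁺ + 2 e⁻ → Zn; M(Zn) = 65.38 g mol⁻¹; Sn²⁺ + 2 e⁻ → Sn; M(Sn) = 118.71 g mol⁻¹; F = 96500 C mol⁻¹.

11.4 g

n(Zn) = 6.30 / 65.38 = 0.09636 mol.
Since Zn²⁺ + 2 e⁻ → Zn, n(e⁻) passed = 2 × 0.09636 = 0.1927 mol.
Cells in series carry the same charge, so the same 0.1927 mol of electrons passes through cell 2.
Sn²⁺ + 2 e⁻ → Sn, so n(Sn) = 0.1927 / 2 = 0.09636 mol.
m(Sn) = 0.09636 × 118.71 = 11.4 g.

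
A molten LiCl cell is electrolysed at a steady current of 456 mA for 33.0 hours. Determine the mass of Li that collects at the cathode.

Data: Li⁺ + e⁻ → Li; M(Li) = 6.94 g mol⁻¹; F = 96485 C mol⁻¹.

3.90 g

Q = I·t = 0.4560 A × 118800 s = 54170 C.
n(e⁻) = Q/F = 54170 / 96485 = 0.5615 mol.
Li⁺ + e⁻ → Li, so n(Li) = n(e⁻)/1 = 0.5615 mol.
m = n·M = 0.5615 × 6.94 = 3.90 g.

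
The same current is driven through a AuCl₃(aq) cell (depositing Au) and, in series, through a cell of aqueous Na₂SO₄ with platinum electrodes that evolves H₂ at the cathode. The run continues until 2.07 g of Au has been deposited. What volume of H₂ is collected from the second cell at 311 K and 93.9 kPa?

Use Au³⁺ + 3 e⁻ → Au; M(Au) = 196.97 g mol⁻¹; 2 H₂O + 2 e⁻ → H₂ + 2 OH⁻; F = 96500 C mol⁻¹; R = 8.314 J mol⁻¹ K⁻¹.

0.434 L

n(Au) = 2.07 / 196.97 = 0.01051 mol, so n(e⁻) = 3 × 0.01051 = 0.03153 mol.
The cells are in series, so the same 0.03153 mol of electrons passes through the second cell.
2 H₂O + 2 e⁻ → H₂ + 2 OH⁻ — 2 mol e⁻ per mol H₂, so n(H₂) = 0.03153/2 = 0.01576 mol.
V = nRT/P = (0.01576 × 8.314 × 311) / (93.9 × 10³) = 4.34 × 10⁻⁴ m³ = 0.434 L.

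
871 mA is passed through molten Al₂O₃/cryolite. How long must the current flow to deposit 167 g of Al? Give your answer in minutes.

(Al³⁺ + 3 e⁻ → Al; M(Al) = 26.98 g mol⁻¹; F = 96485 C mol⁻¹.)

34300 min

n(Al) = m/M = 167 / 26.98 = 6.190 mol.
Each Al atom requires 3 electrons, so n(e⁻) = 3 × 6.190 = 18.57 mol.
Q = n(e⁻)·F = 18.57 × 96485 = 1792000 C.
t = Q/I = 1792000 / 0.8710 A = 2057000 s = 34300 min.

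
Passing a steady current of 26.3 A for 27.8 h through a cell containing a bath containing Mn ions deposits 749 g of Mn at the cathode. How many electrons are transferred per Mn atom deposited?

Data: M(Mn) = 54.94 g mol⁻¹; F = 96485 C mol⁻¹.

Q = I·t = 26.30 A × 100080 s = 2632000 C, so n(e⁻) = 2632000/96485 = 27.28 mol.
n(Mn) deposited = 749 / 54.94 = 13.63 mol.
Electrons per atom = n(e⁻)/n(Mn) = 27.28 / 13.63 = 2.00 ≈ 2, so the ion is Mn²⁺.

2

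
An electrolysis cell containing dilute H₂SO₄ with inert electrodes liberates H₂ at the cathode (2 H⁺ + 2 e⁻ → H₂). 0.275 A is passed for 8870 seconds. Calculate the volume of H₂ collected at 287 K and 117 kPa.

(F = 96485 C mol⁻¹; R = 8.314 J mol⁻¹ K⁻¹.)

Q = I·t = 0.2750 A × 8870.0 s = 2439 C.
n(e⁻) = Q/F = 2439 / 96485 = 0.02528 mol.
2 electrons are transferred per H₂ molecule, so n(H₂) = 0.02528 / 2 = 0.01264 mol.
V = nRT/P = (0.01264 × 8.314 × 287) / (117 × 10³ Pa) = 2.58 × 10⁻⁴ m³ = 0.258 L.

0.258 L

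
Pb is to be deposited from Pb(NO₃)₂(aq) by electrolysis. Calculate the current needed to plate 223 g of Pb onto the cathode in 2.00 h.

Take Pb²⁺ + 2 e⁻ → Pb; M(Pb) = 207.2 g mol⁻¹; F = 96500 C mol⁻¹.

28.8 A

n(Pb) = 223 / 207.2 = 1.076 mol.
n(e⁻) = 2 × 1.076 = 2.153 mol.
Q = n(e⁻)·F = 2.153 × 96500 = 207700 C.
I = Q/t = 207700 / 7200.0 s = 28.8 A.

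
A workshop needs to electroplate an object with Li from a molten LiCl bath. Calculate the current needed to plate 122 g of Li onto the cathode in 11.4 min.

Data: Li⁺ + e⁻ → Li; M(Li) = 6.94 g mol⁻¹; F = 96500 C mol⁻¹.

2480 A

n(Li) = 122 / 6.94 = 17.58 mol.
n(e⁻) = 1 × 17.58 = 17.58 mol.
Q = n(e⁻)·F = 17.58 × 96500 = 1696000 C.
I = Q/t = 1696000 / 684.00 s = 2480 A.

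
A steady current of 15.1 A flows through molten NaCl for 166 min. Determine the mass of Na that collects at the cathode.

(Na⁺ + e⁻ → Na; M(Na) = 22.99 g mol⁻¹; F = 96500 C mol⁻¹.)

Q = I·t = 15.10 A × 9960.0 s = 150400 C.
n(e⁻) = Q/F = 150400 / 96500 = 1.559 mol.
Na⁺ + e⁻ → Na, so n(Na) = n(e⁻)/1 = 1.559 mol.
m = n·M = 1.559 × 22.99 = 35.8 g.

35.8 g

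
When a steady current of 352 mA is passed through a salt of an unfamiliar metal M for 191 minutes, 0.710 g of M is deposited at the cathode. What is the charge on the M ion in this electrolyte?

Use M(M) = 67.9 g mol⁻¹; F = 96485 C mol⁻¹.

Q = I·t = 0.3520 A × 11460 s = 4034 C, so n(e⁻) = 4034/96485 = 0.04181 mol.
n(M) deposited = 0.710 / 67.9 = 0.01046 mol.
Electrons per atom = n(e⁻)/n(M) = 0.04181 / 0.01046 = 4.00 ≈ 4, so the ion is M⁴⁺.

+4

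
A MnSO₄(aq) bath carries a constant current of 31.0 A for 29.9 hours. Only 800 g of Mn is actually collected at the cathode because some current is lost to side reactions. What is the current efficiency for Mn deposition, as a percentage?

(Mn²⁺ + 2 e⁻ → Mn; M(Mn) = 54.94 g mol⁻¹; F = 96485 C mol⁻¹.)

Q = I·t = 31.00 × 107640 = 3337000 C; n(e⁻) = 3337000/96485 = 34.58 mol.
Theoretical n(Mn) = n(e⁻)/2 = 17.29 mol, i.e. m_theo = 17.29 × 54.94 = 950.0 g.
Efficiency = m_actual / m_theo = 800 / 950.0 = 84.2 %.

84.2 %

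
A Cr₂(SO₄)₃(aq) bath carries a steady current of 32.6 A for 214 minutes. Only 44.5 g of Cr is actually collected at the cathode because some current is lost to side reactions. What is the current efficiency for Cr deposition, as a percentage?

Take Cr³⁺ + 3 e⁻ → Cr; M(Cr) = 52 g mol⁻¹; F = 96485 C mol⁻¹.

59.2 %

Q = I·t = 32.60 × 12840 = 418600 C; n(e⁻) = 418600/96485 = 4.338 mol.
Theoretical n(Cr) = n(e⁻)/3 = 1.446 mol, i.e. m_theo = 1.446 × 52 = 75.20 g.
Efficiency = m_actual / m_theo = 44.5 / 75.20 = 59.2 %.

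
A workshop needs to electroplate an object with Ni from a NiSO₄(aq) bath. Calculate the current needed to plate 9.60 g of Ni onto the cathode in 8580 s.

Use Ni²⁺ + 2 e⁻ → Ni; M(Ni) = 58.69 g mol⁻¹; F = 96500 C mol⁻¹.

n(Ni) = 9.60 / 58.69 = 0.1636 mol.
n(e⁻) = 2 × 0.1636 = 0.3271 mol.
Q = n(e⁻)·F = 0.3271 × 96500 = 31570 C.
I = Q/t = 31570 / 8580.0 s = 3.68 A.

3.68 A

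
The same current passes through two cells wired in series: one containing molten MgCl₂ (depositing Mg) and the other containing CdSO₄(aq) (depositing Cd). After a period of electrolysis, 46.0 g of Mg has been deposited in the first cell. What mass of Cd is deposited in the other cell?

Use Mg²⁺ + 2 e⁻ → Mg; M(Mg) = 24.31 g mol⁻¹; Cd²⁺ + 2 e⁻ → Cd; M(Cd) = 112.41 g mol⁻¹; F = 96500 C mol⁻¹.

n(Mg) = 46.0 / 24.31 = 1.892 mol.
Since Mg²⁺ + 2 e⁻ → Mg, n(e⁻) passed = 2 × 1.892 = 3.784 mol.
Cells in series carry the same charge, so the same 3.784 mol of electrons passes through cell 2.
Cd²⁺ + 2 e⁻ → Cd, so n(Cd) = 3.784 / 2 = 1.892 mol.
m(Cd) = 1.892 × 112.41 = 213 g.

213 g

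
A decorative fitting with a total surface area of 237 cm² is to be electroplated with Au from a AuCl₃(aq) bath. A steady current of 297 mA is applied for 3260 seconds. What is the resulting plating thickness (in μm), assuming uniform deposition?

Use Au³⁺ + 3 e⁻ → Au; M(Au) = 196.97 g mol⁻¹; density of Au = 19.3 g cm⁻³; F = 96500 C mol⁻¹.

1.44 μm

Q = I·t = 0.2970 × 3260.0 = 968.2 C; n(e⁻) = 0.01003 mol.
n(Au) = n(e⁻)/3 = 0.003344 mol, so m = 0.003344 × 196.97 = 0.6588 g.
Volume = m/ρ = 0.6588 / 19.3 = 0.03413 cm³.
Thickness = V/A = 0.03413 / 237 = 1.44 × 10⁻⁴ cm = 1.44 μm.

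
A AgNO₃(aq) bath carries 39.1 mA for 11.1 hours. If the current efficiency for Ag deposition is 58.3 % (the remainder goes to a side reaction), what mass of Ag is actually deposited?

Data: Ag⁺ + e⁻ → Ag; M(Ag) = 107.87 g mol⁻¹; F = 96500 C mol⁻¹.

1.02 g

Q = I·t = 0.03910 × 39960 = 1562 C.
n(e⁻) = 1562/96500 = 0.01619 mol; theoretically n(Ag) = 0.01619/1 = 0.01619 mol, m_theo = 1.747 g.
At 58.3 % efficiency, m_actual = 0.583 × 1.747 = 1.02 g.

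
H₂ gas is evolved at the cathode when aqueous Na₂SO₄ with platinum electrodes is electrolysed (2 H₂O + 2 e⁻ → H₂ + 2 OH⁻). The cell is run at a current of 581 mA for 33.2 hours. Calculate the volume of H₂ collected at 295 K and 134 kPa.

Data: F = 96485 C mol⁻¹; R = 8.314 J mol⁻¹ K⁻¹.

6.59 L

Q = I·t = 0.5810 A × 119520 s = 69440 C.
n(e⁻) = Q/F = 69440 / 96485 = 0.7197 mol.
2 electrons are transferred per H₂ molecule, so n(H₂) = 0.7197 / 2 = 0.3599 mol.
V = nRT/P = (0.3599 × 8.314 × 295) / (134 × 10³ Pa) = 0.00659 m³ = 6.59 L.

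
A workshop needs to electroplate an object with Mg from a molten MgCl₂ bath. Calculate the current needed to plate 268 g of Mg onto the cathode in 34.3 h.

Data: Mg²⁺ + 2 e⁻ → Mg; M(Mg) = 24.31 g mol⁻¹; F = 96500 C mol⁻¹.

n(Mg) = 268 / 24.31 = 11.02 mol.
n(e⁻) = 2 × 11.02 = 22.05 mol.
Q = n(e⁻)·F = 22.05 × 96500 = 2128000 C.
I = Q/t = 2128000 / 123480 s = 17.2 A.

17.2 A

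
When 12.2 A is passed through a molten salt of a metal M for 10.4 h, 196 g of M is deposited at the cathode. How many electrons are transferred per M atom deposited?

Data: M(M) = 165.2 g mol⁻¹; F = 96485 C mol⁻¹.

4

Q = I·t = 12.20 A × 37440 s = 456800 C, so n(e⁻) = 456800/96485 = 4.734 mol.
n(M) deposited = 196 / 165.2 = 1.186 mol.
Electrons per atom = n(e⁻)/n(M) = 4.734 / 1.186 = 3.99 ≈ 4, so the ion is M⁴⁺.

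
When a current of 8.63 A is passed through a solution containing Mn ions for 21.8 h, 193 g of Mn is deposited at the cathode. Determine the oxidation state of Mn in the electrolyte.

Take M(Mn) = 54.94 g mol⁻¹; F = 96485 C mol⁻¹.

Q = I·t = 8.630 A × 78480 s = 677300 C, so n(e⁻) = 677300/96485 = 7.020 mol.
n(Mn) deposited = 193 / 54.94 = 3.513 mol.
Electrons per atom = n(e⁻)/n(Mn) = 7.020 / 3.513 = 2.00 ≈ 2, so the ion is Mn²⁺.

+2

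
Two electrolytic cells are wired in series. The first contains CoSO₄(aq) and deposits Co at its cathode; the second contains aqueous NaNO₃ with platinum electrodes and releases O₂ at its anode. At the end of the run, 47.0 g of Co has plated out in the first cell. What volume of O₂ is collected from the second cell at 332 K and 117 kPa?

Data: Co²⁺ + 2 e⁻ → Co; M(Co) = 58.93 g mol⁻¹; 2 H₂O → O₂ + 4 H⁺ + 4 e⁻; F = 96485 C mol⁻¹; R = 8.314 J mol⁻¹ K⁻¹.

9.41 L

n(Co) = 47.0 / 58.93 = 0.7976 mol, so n(e⁻) = 2 × 0.7976 = 1.595 mol.
The cells are in series, so the same 1.595 mol of electrons passes through the second cell.
2 H₂O → O₂ + 4 H⁺ + 4 e⁻ — 4 mol e⁻ per mol O₂, so n(O₂) = 1.595/4 = 0.3988 mol.
V = nRT/P = (0.3988 × 8.314 × 332) / (117 × 10³) = 0.00941 m³ = 9.41 L.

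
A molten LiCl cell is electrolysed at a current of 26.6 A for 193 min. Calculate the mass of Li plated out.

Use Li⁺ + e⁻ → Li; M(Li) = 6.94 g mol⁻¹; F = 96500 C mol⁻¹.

22.2 g

Q = I·t = 26.60 A × 11580 s = 308000 C.
n(e⁻) = Q/F = 308000 / 96500 = 3.192 mol.
Li⁺ + e⁻ → Li, so n(Li) = n(e⁻)/1 = 3.192 mol.
m = n·M = 3.192 × 6.94 = 22.2 g.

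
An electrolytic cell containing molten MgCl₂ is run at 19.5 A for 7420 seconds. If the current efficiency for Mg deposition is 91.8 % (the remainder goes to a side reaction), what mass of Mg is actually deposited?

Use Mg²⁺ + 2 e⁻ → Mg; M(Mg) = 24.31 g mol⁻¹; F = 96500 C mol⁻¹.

16.7 g

Q = I·t = 19.50 × 7420.0 = 144700 C.
n(e⁻) = 144700/96500 = 1.499 mol; theoretically n(Mg) = 1.499/2 = 0.7497 mol, m_theo = 18.22 g.
At 91.8 % efficiency, m_actual = 0.918 × 18.22 = 16.7 g.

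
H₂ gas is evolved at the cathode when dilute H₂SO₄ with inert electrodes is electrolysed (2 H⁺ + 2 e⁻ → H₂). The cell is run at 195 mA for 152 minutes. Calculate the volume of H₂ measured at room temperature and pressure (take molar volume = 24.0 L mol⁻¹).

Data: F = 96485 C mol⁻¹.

Q = I·t = 0.1950 A × 9120.0 s = 1778 C.
n(e⁻) = Q/F = 1778 / 96485 = 0.01843 mol.
2 electrons are transferred per H₂ molecule, so n(H₂) = 0.01843 / 2 = 0.009216 mol.
V = n × V_m = 0.009216 × 24.0 = 0.221 L.

0.221 L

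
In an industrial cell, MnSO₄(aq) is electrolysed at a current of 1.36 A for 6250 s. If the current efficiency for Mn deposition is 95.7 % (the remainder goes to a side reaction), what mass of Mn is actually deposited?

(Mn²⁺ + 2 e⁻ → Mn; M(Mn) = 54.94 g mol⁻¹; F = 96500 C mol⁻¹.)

2.32 g

Q = I·t = 1.360 × 6250.0 = 8500 C.
n(e⁻) = 8500/96500 = 0.08808 mol; theoretically n(Mn) = 0.08808/2 = 0.04404 mol, m_theo = 2.420 g.
At 95.7 % efficiency, m_actual = 0.957 × 2.420 = 2.32 g.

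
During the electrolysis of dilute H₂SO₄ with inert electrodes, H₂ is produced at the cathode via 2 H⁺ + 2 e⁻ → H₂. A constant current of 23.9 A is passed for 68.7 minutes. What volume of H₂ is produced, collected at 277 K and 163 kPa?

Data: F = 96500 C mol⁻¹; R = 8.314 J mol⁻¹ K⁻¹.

7.21 L

Q = I·t = 23.90 A × 4122.0 s = 98520 C.
n(e⁻) = Q/F = 98520 / 96500 = 1.021 mol.
2 electrons are transferred per H₂ molecule, so n(H₂) = 1.021 / 2 = 0.5104 mol.
V = nRT/P = (0.5104 × 8.314 × 277) / (163 × 10³ Pa) = 0.00721 m³ = 7.21 L.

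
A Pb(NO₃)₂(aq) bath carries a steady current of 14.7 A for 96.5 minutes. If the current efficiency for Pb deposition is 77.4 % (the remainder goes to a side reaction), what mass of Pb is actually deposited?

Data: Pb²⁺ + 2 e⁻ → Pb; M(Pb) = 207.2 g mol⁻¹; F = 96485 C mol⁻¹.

Q = I·t = 14.70 × 5790.0 = 85110 C.
n(e⁻) = 85110/96485 = 0.8821 mol; theoretically n(Pb) = 0.8821/2 = 0.4411 mol, m_theo = 91.39 g.
At 77.4 % efficiency, m_actual = 0.774 × 91.39 = 70.7 g.

70.7 g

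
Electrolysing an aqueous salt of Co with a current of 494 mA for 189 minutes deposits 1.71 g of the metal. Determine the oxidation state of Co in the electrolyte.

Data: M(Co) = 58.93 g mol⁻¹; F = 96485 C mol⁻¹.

Q = I·t = 0.4940 A × 11340 s = 5602 C, so n(e⁻) = 5602/96485 = 0.05806 mol.
n(Co) deposited = 1.71 / 58.93 = 0.02902 mol.
Electrons per atom = n(e⁻)/n(Co) = 0.05806 / 0.02902 = 2.00 ≈ 2, so the ion is Co²⁺.

+2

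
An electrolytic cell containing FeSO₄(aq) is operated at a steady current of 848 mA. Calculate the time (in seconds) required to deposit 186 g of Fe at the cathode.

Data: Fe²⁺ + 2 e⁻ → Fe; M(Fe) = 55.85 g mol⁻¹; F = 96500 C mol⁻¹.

7.58 × 10⁵ s

n(Fe) = m/M = 186 / 55.85 = 3.330 mol.
Each Fe atom requires 2 electrons, so n(e⁻) = 2 × 3.330 = 6.661 mol.
Q = n(e⁻)·F = 6.661 × 96500 = 642800 C.
t = Q/I = 642800 / 0.8480 A = 758000 s.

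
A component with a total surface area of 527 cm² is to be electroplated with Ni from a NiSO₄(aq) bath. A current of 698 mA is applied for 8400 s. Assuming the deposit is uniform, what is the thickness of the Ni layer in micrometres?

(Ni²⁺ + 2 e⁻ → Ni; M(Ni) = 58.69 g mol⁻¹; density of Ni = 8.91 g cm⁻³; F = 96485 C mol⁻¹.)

3.80 μm

Q = I·t = 0.6980 × 8400.0 = 5863 C; n(e⁻) = 0.06077 mol.
n(Ni) = n(e⁻)/2 = 0.03038 mol, so m = 0.03038 × 58.69 = 1.783 g.
Volume = m/ρ = 1.783 / 8.91 = 0.2001 cm³.
Thickness = V/A = 0.2001 / 527 = 3.80 × 10⁻⁴ cm = 3.80 μm.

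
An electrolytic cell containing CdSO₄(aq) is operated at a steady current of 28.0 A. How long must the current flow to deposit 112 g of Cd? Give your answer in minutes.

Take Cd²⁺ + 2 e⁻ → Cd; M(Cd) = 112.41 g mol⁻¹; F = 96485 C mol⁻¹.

114 min

n(Cd) = m/M = 112 / 112.41 = 0.9964 mol.
Each Cd atom requires 2 electrons, so n(e⁻) = 2 × 0.9964 = 1.993 mol.
Q = n(e⁻)·F = 1.993 × 96485 = 192300 C.
t = Q/I = 192300 / 28.00 A = 6867 s = 114 min.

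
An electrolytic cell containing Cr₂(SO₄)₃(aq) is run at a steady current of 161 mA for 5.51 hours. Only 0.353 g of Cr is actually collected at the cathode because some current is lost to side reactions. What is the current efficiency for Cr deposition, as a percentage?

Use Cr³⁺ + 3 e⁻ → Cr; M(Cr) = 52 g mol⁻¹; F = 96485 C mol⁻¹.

61.5 %

Q = I·t = 0.1610 × 19836 = 3194 C; n(e⁻) = 3194/96485 = 0.03310 mol.
Theoretical n(Cr) = n(e⁻)/3 = 0.01103 mol, i.e. m_theo = 0.01103 × 52 = 0.5737 g.
Efficiency = m_actual / m_theo = 0.353 / 0.5737 = 61.5 %.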